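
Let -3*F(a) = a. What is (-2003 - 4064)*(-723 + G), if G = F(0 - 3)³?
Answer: 4380374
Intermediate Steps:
F(a) = -a/3
G = 1 (G = (-(0 - 3)/3)³ = (-⅓*(-3))³ = 1³ = 1)
(-2003 - 4064)*(-723 + G) = (-2003 - 4064)*(-723 + 1) = -6067*(-722) = 4380374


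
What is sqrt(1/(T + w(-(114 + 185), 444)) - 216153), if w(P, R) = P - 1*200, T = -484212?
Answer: 4*I*sqrt(3174000831769339)/484711 ≈ 464.92*I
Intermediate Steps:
w(P, R) = -200 + P (w(P, R) = P - 200 = -200 + P)
sqrt(1/(T + w(-(114 + 185), 444)) - 216153) = sqrt(1/(-484212 + (-200 - (114 + 185))) - 216153) = sqrt(1/(-484212 + (-200 - 1*299)) - 216153) = sqrt(1/(-484212 + (-200 - 299)) - 216153) = sqrt(1/(-484212 - 499) - 216153) = sqrt(1/(-484711) - 216153) = sqrt(-1/484711 - 216153) = sqrt(-104771736784/484711) = 4*I*sqrt(3174000831769339)/484711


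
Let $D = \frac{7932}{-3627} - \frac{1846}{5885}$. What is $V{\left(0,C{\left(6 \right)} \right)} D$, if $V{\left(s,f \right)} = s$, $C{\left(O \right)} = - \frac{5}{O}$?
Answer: $0$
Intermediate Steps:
$D = - \frac{17791754}{7114965}$ ($D = 7932 \left(- \frac{1}{3627}\right) - \frac{1846}{5885} = - \frac{2644}{1209} - \frac{1846}{5885} = - \frac{17791754}{7114965} \approx -2.5006$)
$V{\left(0,C{\left(6 \right)} \right)} D = 0 \left(- \frac{17791754}{7114965}\right) = 0$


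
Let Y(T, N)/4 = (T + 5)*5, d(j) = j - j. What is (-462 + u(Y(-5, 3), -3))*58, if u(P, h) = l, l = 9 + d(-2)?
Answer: -26274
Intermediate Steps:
d(j) = 0
l = 9 (l = 9 + 0 = 9)
Y(T, N) = 100 + 20*T (Y(T, N) = 4*((T + 5)*5) = 4*((5 + T)*5) = 4*(25 + 5*T) = 100 + 20*T)
u(P, h) = 9
(-462 + u(Y(-5, 3), -3))*58 = (-462 + 9)*58 = -453*58 = -26274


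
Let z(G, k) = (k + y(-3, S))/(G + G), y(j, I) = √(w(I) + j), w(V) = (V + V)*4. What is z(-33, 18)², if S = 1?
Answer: (18 + √5)²/4356 ≈ 0.094008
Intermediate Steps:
w(V) = 8*V (w(V) = (2*V)*4 = 8*V)
y(j, I) = √(j + 8*I) (y(j, I) = √(8*I + j) = √(j + 8*I))
z(G, k) = (k + √5)/(2*G) (z(G, k) = (k + √(-3 + 8*1))/(G + G) = (k + √(-3 + 8))/((2*G)) = (k + √5)*(1/(2*G)) = (k + √5)/(2*G))
z(-33, 18)² = ((½)*(18 + √5)/(-33))² = ((½)*(-1/33)*(18 + √5))² = (-3/11 - √5/66)²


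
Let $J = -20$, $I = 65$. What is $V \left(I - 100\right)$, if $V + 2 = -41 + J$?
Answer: $2205$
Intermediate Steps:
$V = -63$ ($V = -2 - 61 = -63$)
$V \left(I - 100\right) = - 63 \left(65 - 100\right) = \left(-63\right) \left(-35\right) = 2205$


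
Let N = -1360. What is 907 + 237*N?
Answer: -321413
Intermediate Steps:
907 + 237*N = 907 + 237*(-1360) = 907 - 322320 = -321413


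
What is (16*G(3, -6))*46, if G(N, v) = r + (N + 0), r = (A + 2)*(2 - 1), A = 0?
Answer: 3680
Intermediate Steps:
r = 2 (r = (0 + 2)*(2 - 1) = 2*1 = 2)
G(N, v) = 2 + N (G(N, v) = 2 + (N + 0) = 2 + N)
(16*G(3, -6))*46 = (16*(2 + 3))*46 = (16*5)*46 = 80*46 = 3680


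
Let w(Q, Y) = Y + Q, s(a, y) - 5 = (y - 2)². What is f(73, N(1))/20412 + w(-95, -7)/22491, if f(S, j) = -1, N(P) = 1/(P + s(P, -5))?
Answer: -655/142884 ≈ -0.0045841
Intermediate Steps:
s(a, y) = 5 + (-2 + y)² (s(a, y) = 5 + (y - 2)² = 5 + (-2 + y)²)
N(P) = 1/(54 + P) (N(P) = 1/(P + (5 + (-2 - 5)²)) = 1/(P + (5 + (-7)²)) = 1/(P + (5 + 49)) = 1/(P + 54) = 1/(54 + P))
w(Q, Y) = Q + Y
f(73, N(1))/20412 + w(-95, -7)/22491 = -1/20412 + (-95 - 7)/22491 = -1*1/20412 - 102*1/22491 = -1/20412 - 2/441 = -655/142884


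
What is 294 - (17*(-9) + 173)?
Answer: 274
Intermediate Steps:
294 - (17*(-9) + 173) = 294 - (-153 + 173) = 294 - 1*20 = 294 - 20 = 274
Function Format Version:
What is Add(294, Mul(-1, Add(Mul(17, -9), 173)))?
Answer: 274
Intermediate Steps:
Add(294, Mul(-1, Add(Mul(17, -9), 173))) = Add(294, Mul(-1, Add(-153, 173))) = Add(294, Mul(-1, 20)) = Add(294, -20) = 274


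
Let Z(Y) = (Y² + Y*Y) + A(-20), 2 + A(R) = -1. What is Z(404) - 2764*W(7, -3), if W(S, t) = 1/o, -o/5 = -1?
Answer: 1629381/5 ≈ 3.2588e+5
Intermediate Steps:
o = 5 (o = -5*(-1) = 5)
A(R) = -3 (A(R) = -2 - 1 = -3)
W(S, t) = ⅕ (W(S, t) = 1/5 = ⅕)
Z(Y) = -3 + 2*Y² (Z(Y) = (Y² + Y*Y) - 3 = (Y² + Y²) - 3 = 2*Y² - 3 = -3 + 2*Y²)
Z(404) - 2764*W(7, -3) = (-3 + 2*404²) - 2764/5 = (-3 + 2*163216) - 1*2764/5 = (-3 + 326432) - 2764/5 = 326429 - 2764/5 = 1629381/5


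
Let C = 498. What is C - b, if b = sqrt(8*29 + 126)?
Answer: 498 - sqrt(358) ≈ 479.08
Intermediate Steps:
b = sqrt(358) (b = sqrt(232 + 126) = sqrt(358) ≈ 18.921)
C - b = 498 - sqrt(358)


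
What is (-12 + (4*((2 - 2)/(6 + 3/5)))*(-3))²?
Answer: 144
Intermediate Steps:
(-12 + (4*((2 - 2)/(6 + 3/5)))*(-3))² = (-12 + (4*(0/(6 + 3*(⅕))))*(-3))² = (-12 + (4*(0/(6 + ⅗)))*(-3))² = (-12 + (4*(0/(33/5)))*(-3))² = (-12 + (4*(0*(5/33)))*(-3))² = (-12 + (4*0)*(-3))² = (-12 + 0*(-3))² = (-12 + 0)² = (-12)² = 144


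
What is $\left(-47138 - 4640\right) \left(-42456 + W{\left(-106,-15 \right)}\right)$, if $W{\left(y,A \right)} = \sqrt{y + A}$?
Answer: $2198286768 - 569558 i \approx 2.1983 \cdot 10^{9} - 5.6956 \cdot 10^{5} i$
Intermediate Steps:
$W{\left(y,A \right)} = \sqrt{A + y}$
$\left(-47138 - 4640\right) \left(-42456 + W{\left(-106,-15 \right)}\right) = \left(-47138 - 4640\right) \left(-42456 + \sqrt{-15 - 106}\right) = - 51778 \left(-42456 + \sqrt{-121}\right) = - 51778 \left(-42456 + 11 i\right) = 2198286768 - 569558 i$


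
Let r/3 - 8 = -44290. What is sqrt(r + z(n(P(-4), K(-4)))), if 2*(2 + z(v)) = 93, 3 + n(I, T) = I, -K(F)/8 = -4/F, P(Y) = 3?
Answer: I*sqrt(531206)/2 ≈ 364.42*I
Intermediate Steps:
K(F) = 32/F (K(F) = -(-32)/F = 32/F)
n(I, T) = -3 + I
r = -132846 (r = 24 + 3*(-44290) = 24 - 132870 = -132846)
z(v) = 89/2 (z(v) = -2 + (1/2)*93 = -2 + 93/2 = 89/2)
sqrt(r + z(n(P(-4), K(-4)))) = sqrt(-132846 + 89/2) = sqrt(-265603/2) = I*sqrt(531206)/2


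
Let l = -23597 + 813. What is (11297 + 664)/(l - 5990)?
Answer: -11961/28774 ≈ -0.41569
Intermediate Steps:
l = -22784
(11297 + 664)/(l - 5990) = (11297 + 664)/(-22784 - 5990) = 11961/(-28774) = 11961*(-1/28774) = -11961/28774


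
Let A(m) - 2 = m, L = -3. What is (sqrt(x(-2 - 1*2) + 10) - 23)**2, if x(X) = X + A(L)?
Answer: (23 - sqrt(5))**2 ≈ 431.14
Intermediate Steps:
A(m) = 2 + m
x(X) = -1 + X (x(X) = X + (2 - 3) = X - 1 = -1 + X)
(sqrt(x(-2 - 1*2) + 10) - 23)**2 = (sqrt((-1 + (-2 - 1*2)) + 10) - 23)**2 = (sqrt((-1 + (-2 - 2)) + 10) - 23)**2 = (sqrt((-1 - 4) + 10) - 23)**2 = (sqrt(-5 + 10) - 23)**2 = (sqrt(5) - 23)**2 = (-23 + sqrt(5))**2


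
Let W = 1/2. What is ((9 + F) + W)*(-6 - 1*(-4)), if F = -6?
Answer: -7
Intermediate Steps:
W = 1/2 ≈ 0.50000
((9 + F) + W)*(-6 - 1*(-4)) = ((9 - 6) + 1/2)*(-6 - 1*(-4)) = (3 + 1/2)*(-6 + 4) = (7/2)*(-2) = -7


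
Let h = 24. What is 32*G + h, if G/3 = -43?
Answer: -4104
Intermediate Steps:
G = -129 (G = 3*(-43) = -129)
32*G + h = 32*(-129) + 24 = -4128 + 24 = -4104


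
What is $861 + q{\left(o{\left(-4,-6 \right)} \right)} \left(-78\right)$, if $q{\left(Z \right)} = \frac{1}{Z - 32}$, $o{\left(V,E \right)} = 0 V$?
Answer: $\frac{13815}{16} \approx 863.44$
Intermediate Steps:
$o{\left(V,E \right)} = 0$
$q{\left(Z \right)} = \frac{1}{-32 + Z}$
$861 + q{\left(o{\left(-4,-6 \right)} \right)} \left(-78\right) = 861 + \frac{1}{-32 + 0} \left(-78\right) = 861 + \frac{1}{-32} \left(-78\right) = 861 - - \frac{39}{16} = 861 + \frac{39}{16} = \frac{13815}{16}$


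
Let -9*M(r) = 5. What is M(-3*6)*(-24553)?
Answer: 122765/9 ≈ 13641.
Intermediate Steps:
M(r) = -5/9 (M(r) = -⅑*5 = -5/9)
M(-3*6)*(-24553) = -5/9*(-24553) = 122765/9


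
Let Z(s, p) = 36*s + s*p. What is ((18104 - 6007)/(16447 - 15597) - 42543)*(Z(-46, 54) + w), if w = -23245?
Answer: 197990554081/170 ≈ 1.1647e+9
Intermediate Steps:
Z(s, p) = 36*s + p*s
((18104 - 6007)/(16447 - 15597) - 42543)*(Z(-46, 54) + w) = ((18104 - 6007)/(16447 - 15597) - 42543)*(-46*(36 + 54) - 23245) = (12097/850 - 42543)*(-46*90 - 23245) = (12097*(1/850) - 42543)*(-4140 - 23245) = (12097/850 - 42543)*(-27385) = -36149453/850*(-27385) = 197990554081/170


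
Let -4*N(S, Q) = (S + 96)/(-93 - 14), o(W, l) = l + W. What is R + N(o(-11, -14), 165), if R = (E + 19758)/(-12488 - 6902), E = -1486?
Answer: -3221863/4149460 ≈ -0.77645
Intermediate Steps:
o(W, l) = W + l
R = -9136/9695 (R = (-1486 + 19758)/(-12488 - 6902) = 18272/(-19390) = 18272*(-1/19390) = -9136/9695 ≈ -0.94234)
N(S, Q) = 24/107 + S/428 (N(S, Q) = -(S + 96)/(4*(-93 - 14)) = -(96 + S)/(4*(-107)) = -(96 + S)*(-1)/(4*107) = -(-96/107 - S/107)/4 = 24/107 + S/428)
R + N(o(-11, -14), 165) = -9136/9695 + (24/107 + (-11 - 14)/428) = -9136/9695 + (24/107 + (1/428)*(-25)) = -9136/9695 + (24/107 - 25/428) = -9136/9695 + 71/428 = -3221863/4149460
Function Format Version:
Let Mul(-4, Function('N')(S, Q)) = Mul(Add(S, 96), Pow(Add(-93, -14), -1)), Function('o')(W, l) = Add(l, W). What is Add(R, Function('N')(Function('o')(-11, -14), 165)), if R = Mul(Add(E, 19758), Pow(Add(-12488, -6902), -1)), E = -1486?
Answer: Rational(-3221863, 4149460) ≈ -0.77645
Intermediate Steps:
Function('o')(W, l) = Add(W, l)
R = Rational(-9136, 9695) (R = Mul(Add(-1486, 19758), Pow(Add(-12488, -6902), -1)) = Mul(18272, Pow(-19390, -1)) = Mul(18272, Rational(-1, 19390)) = Rational(-9136, 9695) ≈ -0.94234)
Function('N')(S, Q) = Add(Rational(24, 107), Mul(Rational(1, 428), S)) (Function('N')(S, Q) = Mul(Rational(-1, 4), Mul(Add(S, 96), Pow(Add(-93, -14), -1))) = Mul(Rational(-1, 4), Mul(Add(96, S), Pow(-107, -1))) = Mul(Rational(-1, 4), Mul(Add(96, S), Rational(-1, 107))) = Mul(Rational(-1, 4), Add(Rational(-96, 107), Mul(Rational(-1, 107), S))) = Add(Rational(24, 107), Mul(Rational(1, 428), S)))
Add(R, Function('N')(Function('o')(-11, -14), 165)) = Add(Rational(-9136, 9695), Add(Rational(24, 107), Mul(Rational(1, 428), Add(-11, -14)))) = Add(Rational(-9136, 9695), Add(Rational(24, 107), Mul(Rational(1, 428), -25))) = Add(Rational(-9136, 9695), Add(Rational(24, 107), Rational(-25, 428))) = Add(Rational(-9136, 9695), Rational(71, 428)) = Rational(-3221863, 4149460)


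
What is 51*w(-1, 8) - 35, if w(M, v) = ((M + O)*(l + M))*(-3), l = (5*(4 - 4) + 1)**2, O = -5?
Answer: -35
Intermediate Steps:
l = 1 (l = (5*0 + 1)**2 = (0 + 1)**2 = 1**2 = 1)
w(M, v) = -3*(1 + M)*(-5 + M) (w(M, v) = ((M - 5)*(1 + M))*(-3) = ((-5 + M)*(1 + M))*(-3) = ((1 + M)*(-5 + M))*(-3) = -3*(1 + M)*(-5 + M))
51*w(-1, 8) - 35 = 51*(15 - 3*(-1)**2 + 12*(-1)) - 35 = 51*(15 - 3*1 - 12) - 35 = 51*(15 - 3 - 12) - 35 = 51*0 - 35 = 0 - 35 = -35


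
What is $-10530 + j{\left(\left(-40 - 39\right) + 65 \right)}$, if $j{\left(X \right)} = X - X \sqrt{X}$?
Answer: $-10544 + 14 i \sqrt{14} \approx -10544.0 + 52.383 i$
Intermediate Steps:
$j{\left(X \right)} = X - X^{\frac{3}{2}}$
$-10530 + j{\left(\left(-40 - 39\right) + 65 \right)} = -10530 + \left(\left(\left(-40 - 39\right) + 65\right) - \left(\left(-40 - 39\right) + 65\right)^{\frac{3}{2}}\right) = -10530 + \left(\left(-79 + 65\right) - \left(-79 + 65\right)^{\frac{3}{2}}\right) = -10530 - \left(14 + \left(-14\right)^{\frac{3}{2}}\right) = -10530 - \left(14 - 14 i \sqrt{14}\right) = -10544 + 14 i \sqrt{14}$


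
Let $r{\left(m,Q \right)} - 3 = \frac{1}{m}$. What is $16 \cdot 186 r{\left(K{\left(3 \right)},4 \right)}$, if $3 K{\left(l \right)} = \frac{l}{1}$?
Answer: $11904$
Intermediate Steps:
$K{\left(l \right)} = \frac{l}{3}$ ($K{\left(l \right)} = \frac{l 1^{-1}}{3} = \frac{l 1}{3} = \frac{l}{3}$)
$r{\left(m,Q \right)} = 3 + \frac{1}{m}$
$16 \cdot 186 r{\left(K{\left(3 \right)},4 \right)} = 16 \cdot 186 \left(3 + \frac{1}{\frac{1}{3} \cdot 3}\right) = 2976 \left(3 + 1^{-1}\right) = 2976 \left(3 + 1\right) = 2976 \cdot 4 = 11904$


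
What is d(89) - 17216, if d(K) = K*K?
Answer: -9295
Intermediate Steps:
d(K) = K²
d(89) - 17216 = 89² - 17216 = 7921 - 17216 = -9295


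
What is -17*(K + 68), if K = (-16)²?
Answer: -5508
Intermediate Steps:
K = 256
-17*(K + 68) = -17*(256 + 68) = -17*324 = -5508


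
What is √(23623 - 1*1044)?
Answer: √22579 ≈ 150.26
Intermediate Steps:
√(23623 - 1*1044) = √(23623 - 1044) = √22579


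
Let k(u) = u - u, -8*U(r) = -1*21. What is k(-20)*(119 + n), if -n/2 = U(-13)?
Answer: 0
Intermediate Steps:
U(r) = 21/8 (U(r) = -(-1)*21/8 = -1/8*(-21) = 21/8)
k(u) = 0
n = -21/4 (n = -2*21/8 = -21/4 ≈ -5.2500)
k(-20)*(119 + n) = 0*(119 - 21/4) = 0*(455/4) = 0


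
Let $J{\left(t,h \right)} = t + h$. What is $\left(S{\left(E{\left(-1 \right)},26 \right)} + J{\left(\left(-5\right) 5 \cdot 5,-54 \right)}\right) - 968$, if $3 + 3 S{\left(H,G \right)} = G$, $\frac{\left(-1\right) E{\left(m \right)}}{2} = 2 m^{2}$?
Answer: $- \frac{3418}{3} \approx -1139.3$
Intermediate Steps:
$E{\left(m \right)} = - 4 m^{2}$ ($E{\left(m \right)} = - 2 \cdot 2 m^{2} = - 4 m^{2}$)
$S{\left(H,G \right)} = -1 + \frac{G}{3}$
$J{\left(t,h \right)} = h + t$
$\left(S{\left(E{\left(-1 \right)},26 \right)} + J{\left(\left(-5\right) 5 \cdot 5,-54 \right)}\right) - 968 = \left(\left(-1 + \frac{1}{3} \cdot 26\right) + \left(-54 + \left(-5\right) 5 \cdot 5\right)\right) - 968 = \left(\left(-1 + \frac{26}{3}\right) - 179\right) - 968 = \left(\frac{23}{3} - 179\right) - 968 = - \frac{514}{3} - 968 = - \frac{3418}{3}$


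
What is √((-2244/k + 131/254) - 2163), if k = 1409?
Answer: I*√277180135589090/357886 ≈ 46.52*I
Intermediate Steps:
√((-2244/k + 131/254) - 2163) = √((-2244/1409 + 131/254) - 2163) = √(-385397/357886 - 2163) = √(-774492815/357886) = I*√277180135589090/357886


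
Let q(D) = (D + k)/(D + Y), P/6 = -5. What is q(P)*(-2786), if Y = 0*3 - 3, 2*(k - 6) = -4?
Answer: -72436/33 ≈ -2195.0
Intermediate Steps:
k = 4 (k = 6 + (½)*(-4) = 6 - 2 = 4)
Y = -3 (Y = 0 - 3 = -3)
P = -30 (P = 6*(-5) = -30)
q(D) = (4 + D)/(-3 + D) (q(D) = (D + 4)/(D - 3) = (4 + D)/(-3 + D))
q(P)*(-2786) = ((4 - 30)/(-3 - 30))*(-2786) = (-26/(-33))*(-2786) = -1/33*(-26)*(-2786) = (26/33)*(-2786) = -72436/33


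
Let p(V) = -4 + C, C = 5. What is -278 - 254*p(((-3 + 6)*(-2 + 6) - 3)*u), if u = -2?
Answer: -532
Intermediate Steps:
p(V) = 1 (p(V) = -4 + 5 = 1)
-278 - 254*p(((-3 + 6)*(-2 + 6) - 3)*u) = -278 - 254*1 = -278 - 254 = -532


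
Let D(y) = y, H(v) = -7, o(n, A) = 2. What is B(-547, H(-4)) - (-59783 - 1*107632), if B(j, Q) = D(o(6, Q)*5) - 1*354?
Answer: 167071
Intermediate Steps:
B(j, Q) = -344 (B(j, Q) = 2*5 - 1*354 = 10 - 354 = -344)
B(-547, H(-4)) - (-59783 - 1*107632) = -344 - (-59783 - 1*107632) = -344 - (-59783 - 107632) = -344 - 1*(-167415) = -344 + 167415 = 167071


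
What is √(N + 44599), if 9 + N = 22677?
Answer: √67267 ≈ 259.36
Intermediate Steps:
N = 22668 (N = -9 + 22677 = 22668)
√(N + 44599) = √(22668 + 44599) = √67267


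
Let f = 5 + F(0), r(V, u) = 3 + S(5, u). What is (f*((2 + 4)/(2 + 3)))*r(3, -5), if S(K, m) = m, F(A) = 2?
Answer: -84/5 ≈ -16.800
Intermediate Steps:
r(V, u) = 3 + u
f = 7 (f = 5 + 2 = 7)
(f*((2 + 4)/(2 + 3)))*r(3, -5) = (7*((2 + 4)/(2 + 3)))*(3 - 5) = (7*(6/5))*(-2) = (42/5)*(-2) = -84/5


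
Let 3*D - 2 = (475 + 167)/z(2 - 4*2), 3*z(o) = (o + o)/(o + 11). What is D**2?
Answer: 2563201/36 ≈ 71200.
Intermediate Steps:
z(o) = 2*o/(3*(11 + o)) (z(o) = ((o + o)/(o + 11))/3 = ((2*o)/(11 + o))/3 = (2*o/(11 + o))/3 = 2*o/(3*(11 + o)))
D = -1601/6 (D = 2/3 + ((475 + 167)/((2*(2 - 4*2)/(3*(11 + (2 - 4*2))))))/3 = 2/3 + (642/((2*(2 - 8)/(3*(11 + (2 - 8))))))/3 = 2/3 + (642/(((2/3)*(-6)/(11 - 6))))/3 = 2/3 + (642/(((2/3)*(-6)/5)))/3 = 2/3 + (642/(((2/3)*(-6)*(1/5))))/3 = 2/3 + (642/(-4/5))/3 = 2/3 + (642*(-5/4))/3 = 2/3 + (1/3)*(-1605/2) = 2/3 - 535/2 = -1601/6 ≈ -266.83)
D**2 = (-1601/6)**2 = 2563201/36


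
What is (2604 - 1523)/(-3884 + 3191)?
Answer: -1081/693 ≈ -1.5599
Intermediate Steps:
(2604 - 1523)/(-3884 + 3191) = 1081/(-693) = 1081*(-1/693) = -1081/693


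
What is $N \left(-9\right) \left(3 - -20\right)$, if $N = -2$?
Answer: $414$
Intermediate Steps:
$N \left(-9\right) \left(3 - -20\right) = \left(-2\right) \left(-9\right) \left(3 - -20\right) = 18 \left(3 + 20\right) = 18 \cdot 23 = 414$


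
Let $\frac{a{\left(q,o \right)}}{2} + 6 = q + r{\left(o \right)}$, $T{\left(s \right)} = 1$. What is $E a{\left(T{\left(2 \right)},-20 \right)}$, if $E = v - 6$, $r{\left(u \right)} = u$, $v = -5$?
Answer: $550$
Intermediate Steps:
$a{\left(q,o \right)} = -12 + 2 o + 2 q$ ($a{\left(q,o \right)} = -12 + 2 \left(q + o\right) = -12 + 2 \left(o + q\right) = -12 + \left(2 o + 2 q\right) = -12 + 2 o + 2 q$)
$E = -11$ ($E = -5 - 6 = -11$)
$E a{\left(T{\left(2 \right)},-20 \right)} = - 11 \left(-12 + 2 \left(-20\right) + 2 \cdot 1\right) = - 11 \left(-12 - 40 + 2\right) = \left(-11\right) \left(-50\right) = 550$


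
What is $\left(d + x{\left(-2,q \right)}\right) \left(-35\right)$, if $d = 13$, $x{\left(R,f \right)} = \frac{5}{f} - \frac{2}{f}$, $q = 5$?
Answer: $-476$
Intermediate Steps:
$x{\left(R,f \right)} = \frac{3}{f}$
$\left(d + x{\left(-2,q \right)}\right) \left(-35\right) = \left(13 + \frac{3}{5}\right) \left(-35\right) = \frac{68}{5} \left(-35\right) = -476$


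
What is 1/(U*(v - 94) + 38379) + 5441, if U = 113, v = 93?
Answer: 208205307/38266 ≈ 5441.0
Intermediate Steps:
1/(U*(v - 94) + 38379) + 5441 = 1/(113*(93 - 94) + 38379) + 5441 = 1/(113*(-1) + 38379) + 5441 = 1/(-113 + 38379) + 5441 = 1/38266 + 5441 = 208205307/38266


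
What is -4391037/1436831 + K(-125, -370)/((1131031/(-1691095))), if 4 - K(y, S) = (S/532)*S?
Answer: 55507393968018/147736400251 ≈ 375.72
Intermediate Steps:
K(y, S) = 4 - S²/532 (K(y, S) = 4 - S/532*S = 4 - S²/532)
-4391037/1436831 + K(-125, -370)/((1131031/(-1691095))) = -4391037/1436831 + (4 - 1/532*(-370)²)/((1131031/(-1691095))) = -4391037*1/1436831 + (4 - 1/532*136900)/((1131031*(-1/1691095))) = -4391037/1436831 + (4 - 34225/133)/(-1131031/1691095) = -4391037/1436831 - 33693/133*(-1691095/1131031) = -4391037/1436831 + 38946045/102821 = 55507393968018/147736400251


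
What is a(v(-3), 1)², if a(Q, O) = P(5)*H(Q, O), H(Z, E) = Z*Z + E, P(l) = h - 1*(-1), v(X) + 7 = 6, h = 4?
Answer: 100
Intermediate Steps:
v(X) = -1 (v(X) = -7 + 6 = -1)
P(l) = 5 (P(l) = 4 - 1*(-1) = 4 + 1 = 5)
H(Z, E) = E + Z² (H(Z, E) = Z² + E = E + Z²)
a(Q, O) = 5*O + 5*Q² (a(Q, O) = 5*(O + Q²) = 5*O + 5*Q²)
a(v(-3), 1)² = (5*1 + 5*(-1)²)² = (5 + 5*1)² = (5 + 5)² = 10² = 100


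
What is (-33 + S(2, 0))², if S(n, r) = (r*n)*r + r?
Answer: 1089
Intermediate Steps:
S(n, r) = r + n*r² (S(n, r) = (n*r)*r + r = n*r² + r = r + n*r²)
(-33 + S(2, 0))² = (-33 + 0*(1 + 2*0))² = (-33 + 0*(1 + 0))² = (-33 + 0*1)² = (-33 + 0)² = (-33)² = 1089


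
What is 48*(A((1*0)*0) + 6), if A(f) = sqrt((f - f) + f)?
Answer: 288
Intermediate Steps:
A(f) = sqrt(f) (A(f) = sqrt(0 + f) = sqrt(f))
48*(A((1*0)*0) + 6) = 48*(sqrt((1*0)*0) + 6) = 48*(sqrt(0*0) + 6) = 48*(sqrt(0) + 6) = 48*(0 + 6) = 48*6 = 288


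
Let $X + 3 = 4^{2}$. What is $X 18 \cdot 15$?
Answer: $3510$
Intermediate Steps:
$X = 13$ ($X = -3 + 4^{2} = -3 + 16 = 13$)
$X 18 \cdot 15 = 13 \cdot 18 \cdot 15 = 234 \cdot 15 = 3510$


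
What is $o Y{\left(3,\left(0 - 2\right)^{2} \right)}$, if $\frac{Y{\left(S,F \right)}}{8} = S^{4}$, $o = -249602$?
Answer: $-161742096$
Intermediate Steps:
$Y{\left(S,F \right)} = 8 S^{4}$
$o Y{\left(3,\left(0 - 2\right)^{2} \right)} = - 249602 \cdot 8 \cdot 3^{4} = - 249602 \cdot 8 \cdot 81 = \left(-249602\right) 648 = -161742096$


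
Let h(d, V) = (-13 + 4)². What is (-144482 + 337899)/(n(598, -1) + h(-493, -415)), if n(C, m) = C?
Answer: 27631/97 ≈ 284.86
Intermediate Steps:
h(d, V) = 81 (h(d, V) = (-9)² = 81)
(-144482 + 337899)/(n(598, -1) + h(-493, -415)) = (-144482 + 337899)/(598 + 81) = 193417/679 = 193417*(1/679) = 27631/97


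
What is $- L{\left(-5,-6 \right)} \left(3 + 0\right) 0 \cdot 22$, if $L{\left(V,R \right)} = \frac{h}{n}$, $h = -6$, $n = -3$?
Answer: $0$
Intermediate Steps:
$L{\left(V,R \right)} = 2$ ($L{\left(V,R \right)} = - \frac{6}{-3} = \left(-6\right) \left(- \frac{1}{3}\right) = 2$)
$- L{\left(-5,-6 \right)} \left(3 + 0\right) 0 \cdot 22 = \left(-1\right) 2 \left(3 + 0\right) 0 \cdot 22 = - 2 \cdot 3 \cdot 0 \cdot 22 = \left(-2\right) 0 \cdot 22 = 0 \cdot 22 = 0$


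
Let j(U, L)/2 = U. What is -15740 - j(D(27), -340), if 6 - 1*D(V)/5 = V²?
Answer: -8510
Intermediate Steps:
D(V) = 30 - 5*V²
j(U, L) = 2*U
-15740 - j(D(27), -340) = -15740 - 2*(30 - 5*27²) = -15740 - 2*(30 - 5*729) = -15740 - 2*(30 - 3645) = -15740 - 2*(-3615) = -15740 - 1*(-7230) = -15740 + 7230 = -8510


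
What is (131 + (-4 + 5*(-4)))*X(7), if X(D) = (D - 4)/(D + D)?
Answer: 321/14 ≈ 22.929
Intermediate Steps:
X(D) = (-4 + D)/(2*D) (X(D) = (-4 + D)/((2*D)) = (-4 + D)*(1/(2*D)) = (-4 + D)/(2*D))
(131 + (-4 + 5*(-4)))*X(7) = (131 + (-4 + 5*(-4)))*((½)*(-4 + 7)/7) = (131 + (-4 - 20))*((½)*(⅐)*3) = (131 - 24)*(3/14) = 107*(3/14) = 321/14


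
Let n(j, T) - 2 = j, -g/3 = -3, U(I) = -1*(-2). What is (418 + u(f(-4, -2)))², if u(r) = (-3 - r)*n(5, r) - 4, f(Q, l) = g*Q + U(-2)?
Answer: 398161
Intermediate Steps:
U(I) = 2
g = 9 (g = -3*(-3) = 9)
n(j, T) = 2 + j
f(Q, l) = 2 + 9*Q (f(Q, l) = 9*Q + 2 = 2 + 9*Q)
u(r) = -25 - 7*r (u(r) = (-3 - r)*(2 + 5) - 4 = (-3 - r)*7 - 4 = (-21 - 7*r) - 4 = -25 - 7*r)
(418 + u(f(-4, -2)))² = (418 + (-25 - 7*(2 + 9*(-4))))² = (418 + (-25 - 7*(2 - 36)))² = (418 + (-25 - 7*(-34)))² = (418 + (-25 + 238))² = (418 + 213)² = 631² = 398161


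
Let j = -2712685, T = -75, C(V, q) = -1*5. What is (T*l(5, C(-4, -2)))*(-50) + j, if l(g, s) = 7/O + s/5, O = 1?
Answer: -2690185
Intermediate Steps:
C(V, q) = -5
l(g, s) = 7 + s/5 (l(g, s) = 7/1 + s/5 = 7*1 + s*(1/5) = 7 + s/5)
(T*l(5, C(-4, -2)))*(-50) + j = -75*(7 + (1/5)*(-5))*(-50) - 2712685 = -75*(7 - 1)*(-50) - 2712685 = -75*6*(-50) - 2712685 = -450*(-50) - 2712685 = 22500 - 2712685 = -2690185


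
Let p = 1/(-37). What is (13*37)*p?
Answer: -13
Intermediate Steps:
p = -1/37 ≈ -0.027027
(13*37)*p = (13*37)*(-1/37) = 481*(-1/37) = -13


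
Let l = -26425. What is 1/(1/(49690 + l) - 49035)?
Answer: -23265/1140799274 ≈ -2.0394e-5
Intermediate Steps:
1/(1/(49690 + l) - 49035) = 1/(1/(49690 - 26425) - 49035) = 1/(1/23265 - 49035) = 1/(-1140799274/23265) = -23265/1140799274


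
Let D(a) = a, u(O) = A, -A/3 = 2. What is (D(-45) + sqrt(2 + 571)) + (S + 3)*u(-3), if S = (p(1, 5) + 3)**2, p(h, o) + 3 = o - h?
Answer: -159 + sqrt(573) ≈ -135.06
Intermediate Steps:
A = -6 (A = -3*2 = -6)
u(O) = -6
p(h, o) = -3 + o - h (p(h, o) = -3 + (o - h) = -3 + o - h)
S = 16 (S = ((-3 + 5 - 1*1) + 3)**2 = ((-3 + 5 - 1) + 3)**2 = (1 + 3)**2 = 4**2 = 16)
(D(-45) + sqrt(2 + 571)) + (S + 3)*u(-3) = (-45 + sqrt(2 + 571)) + (16 + 3)*(-6) = (-45 + sqrt(573)) + 19*(-6) = (-45 + sqrt(573)) - 114 = -159 + sqrt(573)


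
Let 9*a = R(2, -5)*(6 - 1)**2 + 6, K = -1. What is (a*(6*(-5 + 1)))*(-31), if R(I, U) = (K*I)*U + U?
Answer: 32488/3 ≈ 10829.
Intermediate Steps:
R(I, U) = U - I*U (R(I, U) = (-I)*U + U = -I*U + U = U - I*U)
a = 131/9 (a = ((-5*(1 - 1*2))*(6 - 1)**2 + 6)/9 = (-5*(1 - 2)*5**2 + 6)/9 = (-5*(-1)*25 + 6)/9 = (5*25 + 6)/9 = (125 + 6)/9 = (1/9)*131 = 131/9 ≈ 14.556)
(a*(6*(-5 + 1)))*(-31) = (131*(6*(-5 + 1))/9)*(-31) = (131*(6*(-4))/9)*(-31) = ((131/9)*(-24))*(-31) = -1048/3*(-31) = 32488/3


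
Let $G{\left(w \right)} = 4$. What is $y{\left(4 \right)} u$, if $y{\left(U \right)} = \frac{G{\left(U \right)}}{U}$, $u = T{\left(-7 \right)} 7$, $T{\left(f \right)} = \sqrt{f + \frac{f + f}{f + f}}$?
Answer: $7 i \sqrt{6} \approx 17.146 i$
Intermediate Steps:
$T{\left(f \right)} = \sqrt{1 + f}$ ($T{\left(f \right)} = \sqrt{f + \frac{2 f}{2 f}} = \sqrt{f + 2 f \frac{1}{2 f}} = \sqrt{f + 1} = \sqrt{1 + f}$)
$u = 7 i \sqrt{6}$ ($u = \sqrt{1 - 7} \cdot 7 = \sqrt{-6} \cdot 7 = i \sqrt{6} \cdot 7 = 7 i \sqrt{6} \approx 17.146 i$)
$y{\left(U \right)} = \frac{4}{U}$
$y{\left(4 \right)} u = \frac{4}{4} \cdot 7 i \sqrt{6} = 4 \cdot \frac{1}{4} \cdot 7 i \sqrt{6} = 1 \cdot 7 i \sqrt{6} = 7 i \sqrt{6}$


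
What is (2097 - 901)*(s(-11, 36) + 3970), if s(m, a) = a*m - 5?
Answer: 4268524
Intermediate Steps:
s(m, a) = -5 + a*m
(2097 - 901)*(s(-11, 36) + 3970) = (2097 - 901)*((-5 + 36*(-11)) + 3970) = 1196*((-5 - 396) + 3970) = 1196*(-401 + 3970) = 1196*3569 = 4268524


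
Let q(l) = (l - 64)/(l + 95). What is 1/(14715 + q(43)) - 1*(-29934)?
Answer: 20261815768/676883 ≈ 29934.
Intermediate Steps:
q(l) = (-64 + l)/(95 + l)
1/(14715 + q(43)) - 1*(-29934) = 1/(14715 + (-64 + 43)/(95 + 43)) - 1*(-29934) = 1/(14715 - 21/138) + 29934 = 1/(14715 + (1/138)*(-21)) + 29934 = 1/(14715 - 7/46) + 29934 = 1/(676883/46) + 29934 = 46/676883 + 29934 = 20261815768/676883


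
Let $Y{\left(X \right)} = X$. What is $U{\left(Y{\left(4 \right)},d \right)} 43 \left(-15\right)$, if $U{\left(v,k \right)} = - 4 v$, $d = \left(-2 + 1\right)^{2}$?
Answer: $10320$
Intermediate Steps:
$d = 1$ ($d = \left(-1\right)^{2} = 1$)
$U{\left(Y{\left(4 \right)},d \right)} 43 \left(-15\right) = \left(-4\right) 4 \cdot 43 \left(-15\right) = \left(-16\right) 43 \left(-15\right) = \left(-688\right) \left(-15\right) = 10320$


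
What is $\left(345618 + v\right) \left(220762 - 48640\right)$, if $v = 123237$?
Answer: $80700260310$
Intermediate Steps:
$\left(345618 + v\right) \left(220762 - 48640\right) = \left(345618 + 123237\right) \left(220762 - 48640\right) = 468855 \cdot 172122 = 80700260310$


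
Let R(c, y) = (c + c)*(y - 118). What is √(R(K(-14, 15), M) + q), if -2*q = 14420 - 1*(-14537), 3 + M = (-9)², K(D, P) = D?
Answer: I*√53434/2 ≈ 115.58*I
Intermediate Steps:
M = 78 (M = -3 + (-9)² = -3 + 81 = 78)
q = -28957/2 (q = -(14420 - 1*(-14537))/2 = -(14420 + 14537)/2 = -½*28957 = -28957/2 ≈ -14479.)
R(c, y) = 2*c*(-118 + y) (R(c, y) = (2*c)*(-118 + y) = 2*c*(-118 + y))
√(R(K(-14, 15), M) + q) = √(2*(-14)*(-118 + 78) - 28957/2) = √(2*(-14)*(-40) - 28957/2) = √(1120 - 28957/2) = √(-26717/2) = I*√53434/2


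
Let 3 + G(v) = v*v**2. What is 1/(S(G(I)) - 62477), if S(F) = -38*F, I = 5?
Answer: -1/67113 ≈ -1.4900e-5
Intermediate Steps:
G(v) = -3 + v**3 (G(v) = -3 + v*v**2 = -3 + v**3)
1/(S(G(I)) - 62477) = 1/(-38*(-3 + 5**3) - 62477) = 1/(-38*(-3 + 125) - 62477) = 1/(-38*122 - 62477) = 1/(-4636 - 62477) = 1/(-67113) = -1/67113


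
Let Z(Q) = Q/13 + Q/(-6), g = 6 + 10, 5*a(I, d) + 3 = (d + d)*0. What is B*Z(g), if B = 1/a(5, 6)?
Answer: 280/117 ≈ 2.3932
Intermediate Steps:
a(I, d) = -⅗ (a(I, d) = -⅗ + ((d + d)*0)/5 = -⅗ + ((2*d)*0)/5 = -⅗ + (⅕)*0 = -⅗ + 0 = -⅗)
g = 16
B = -5/3 (B = 1/(-⅗) = -5/3 ≈ -1.6667)
Z(Q) = -7*Q/78 (Z(Q) = Q*(1/13) + Q*(-⅙) = Q/13 - Q/6 = -7*Q/78)
B*Z(g) = -(-35)*16/234 = -5/3*(-56/39) = 280/117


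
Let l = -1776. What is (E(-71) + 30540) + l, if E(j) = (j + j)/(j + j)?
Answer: 28765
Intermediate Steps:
E(j) = 1 (E(j) = (2*j)/((2*j)) = (2*j)*(1/(2*j)) = 1)
(E(-71) + 30540) + l = (1 + 30540) - 1776 = 30541 - 1776 = 28765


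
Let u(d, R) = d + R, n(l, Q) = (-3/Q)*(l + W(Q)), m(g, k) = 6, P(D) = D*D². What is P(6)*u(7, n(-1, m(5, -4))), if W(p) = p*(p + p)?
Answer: -6156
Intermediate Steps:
P(D) = D³
W(p) = 2*p² (W(p) = p*(2*p) = 2*p²)
n(l, Q) = -3*(l + 2*Q²)/Q (n(l, Q) = (-3/Q)*(l + 2*Q²) = -3*(l + 2*Q²)/Q)
u(d, R) = R + d
P(6)*u(7, n(-1, m(5, -4))) = 6³*((-6*6 - 3*(-1)/6) + 7) = 216*((-36 - 3*(-1)*⅙) + 7) = 216*((-36 + ½) + 7) = 216*(-71/2 + 7) = 216*(-57/2) = -6156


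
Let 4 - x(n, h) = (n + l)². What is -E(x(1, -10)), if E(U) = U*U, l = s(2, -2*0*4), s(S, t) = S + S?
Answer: -441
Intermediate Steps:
s(S, t) = 2*S
l = 4 (l = 2*2 = 4)
x(n, h) = 4 - (4 + n)² (x(n, h) = 4 - (n + 4)² = 4 - (4 + n)²)
E(U) = U²
-E(x(1, -10)) = -(4 - (4 + 1)²)² = -(4 - 1*5²)² = -(4 - 1*25)² = -(4 - 25)² = -1*(-21)² = -1*441 = -441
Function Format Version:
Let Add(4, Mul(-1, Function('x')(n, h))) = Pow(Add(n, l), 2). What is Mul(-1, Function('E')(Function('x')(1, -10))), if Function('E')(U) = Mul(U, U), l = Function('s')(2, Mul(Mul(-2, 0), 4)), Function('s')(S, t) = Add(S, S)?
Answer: -441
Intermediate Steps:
Function('s')(S, t) = Mul(2, S)
l = 4 (l = Mul(2, 2) = 4)
Function('x')(n, h) = Add(4, Mul(-1, Pow(Add(4, n), 2))) (Function('x')(n, h) = Add(4, Mul(-1, Pow(Add(n, 4), 2))) = Add(4, Mul(-1, Pow(Add(4, n), 2))))
Function('E')(U) = Pow(U, 2)
Mul(-1, Function('E')(Function('x')(1, -10))) = Mul(-1, Pow(Add(4, Mul(-1, Pow(Add(4, 1), 2))), 2)) = Mul(-1, Pow(Add(4, Mul(-1, Pow(5, 2))), 2)) = Mul(-1, Pow(Add(4, Mul(-1, 25)), 2)) = Mul(-1, Pow(Add(4, -25), 2)) = Mul(-1, Pow(-21, 2)) = Mul(-1, 441) = -441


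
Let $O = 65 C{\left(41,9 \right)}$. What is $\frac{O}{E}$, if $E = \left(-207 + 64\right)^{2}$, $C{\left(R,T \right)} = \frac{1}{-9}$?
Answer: $- \frac{5}{14157} \approx -0.00035318$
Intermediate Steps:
$C{\left(R,T \right)} = - \frac{1}{9}$
$E = 20449$ ($E = \left(-143\right)^{2} = 20449$)
$O = - \frac{65}{9}$ ($O = 65 \left(- \frac{1}{9}\right) = - \frac{65}{9} \approx -7.2222$)
$\frac{O}{E} = - \frac{65}{9 \cdot 20449} = \left(- \frac{65}{9}\right) \frac{1}{20449} = - \frac{5}{14157}$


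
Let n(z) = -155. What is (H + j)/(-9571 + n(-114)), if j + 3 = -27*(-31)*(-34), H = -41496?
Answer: 23319/3242 ≈ 7.1928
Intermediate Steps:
j = -28461 (j = -3 - 27*(-31)*(-34) = -3 + 837*(-34) = -3 - 28458 = -28461)
(H + j)/(-9571 + n(-114)) = (-41496 - 28461)/(-9571 - 155) = -69957/(-9726) = -69957*(-1/9726) = 23319/3242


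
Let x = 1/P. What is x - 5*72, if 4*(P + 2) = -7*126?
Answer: -160202/445 ≈ -360.00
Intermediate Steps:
P = -445/2 (P = -2 + (-7*126)/4 = -2 + (1/4)*(-882) = -2 - 441/2 = -445/2 ≈ -222.50)
x = -2/445 (x = 1/(-445/2) = -2/445 ≈ -0.0044944)
x - 5*72 = -2/445 - 5*72 = -2/445 - 360 = -160202/445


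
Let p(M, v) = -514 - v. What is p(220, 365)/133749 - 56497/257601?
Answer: -864760948/3828208461 ≈ -0.22589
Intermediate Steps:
p(220, 365)/133749 - 56497/257601 = (-514 - 1*365)/133749 - 56497/257601 = (-514 - 365)*(1/133749) - 56497*1/257601 = -879*1/133749 - 56497/257601 = -293/44583 - 56497/257601 = -864760948/3828208461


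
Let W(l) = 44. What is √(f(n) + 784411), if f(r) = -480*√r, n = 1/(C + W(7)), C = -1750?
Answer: √(570744503299 - 204720*I*√1706)/853 ≈ 885.67 - 0.0065607*I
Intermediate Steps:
n = -1/1706 (n = 1/(-1750 + 44) = 1/(-1706) = -1/1706 ≈ -0.00058617)
√(f(n) + 784411) = √(-240*I*√1706/853 + 784411) = √(784411 - 240*I*√1706/853)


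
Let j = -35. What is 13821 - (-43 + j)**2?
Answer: 7737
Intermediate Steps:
13821 - (-43 + j)**2 = 13821 - (-43 - 35)**2 = 13821 - 1*(-78)**2 = 13821 - 1*6084 = 13821 - 6084 = 7737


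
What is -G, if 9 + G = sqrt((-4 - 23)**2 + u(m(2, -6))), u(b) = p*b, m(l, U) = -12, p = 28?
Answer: 9 - sqrt(393) ≈ -10.824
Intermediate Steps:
u(b) = 28*b
G = -9 + sqrt(393) (G = -9 + sqrt((-4 - 23)**2 + 28*(-12)) = -9 + sqrt((-27)**2 - 336) = -9 + sqrt(729 - 336) = -9 + sqrt(393) ≈ 10.824)
-G = -(-9 + sqrt(393)) = 9 - sqrt(393)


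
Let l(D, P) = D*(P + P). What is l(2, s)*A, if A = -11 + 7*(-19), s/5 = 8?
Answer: -23040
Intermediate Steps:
s = 40 (s = 5*8 = 40)
l(D, P) = 2*D*P (l(D, P) = D*(2*P) = 2*D*P)
A = -144 (A = -11 - 133 = -144)
l(2, s)*A = (2*2*40)*(-144) = 160*(-144) = -23040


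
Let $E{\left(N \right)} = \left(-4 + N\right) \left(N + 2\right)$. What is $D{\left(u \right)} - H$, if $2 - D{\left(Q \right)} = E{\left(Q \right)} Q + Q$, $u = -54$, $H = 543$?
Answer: $162377$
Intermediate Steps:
$E{\left(N \right)} = \left(-4 + N\right) \left(2 + N\right)$
$D{\left(Q \right)} = 2 - Q - Q \left(-8 + Q^{2} - 2 Q\right)$ ($D{\left(Q \right)} = 2 - \left(\left(-8 + Q^{2} - 2 Q\right) Q + Q\right) = 2 - \left(Q \left(-8 + Q^{2} - 2 Q\right) + Q\right) = 2 - \left(Q + Q \left(-8 + Q^{2} - 2 Q\right)\right) = 2 - Q - Q \left(-8 + Q^{2} - 2 Q\right)$)
$D{\left(u \right)} - H = \left(2 - -54 - 54 \left(8 - \left(-54\right)^{2} + 2 \left(-54\right)\right)\right) - 543 = \left(2 + 54 - 54 \left(8 - 2916 - 108\right)\right) - 543 = \left(2 + 54 - -162864\right) - 543 = \left(2 + 54 + 162864\right) - 543 = 162920 - 543 = 162377$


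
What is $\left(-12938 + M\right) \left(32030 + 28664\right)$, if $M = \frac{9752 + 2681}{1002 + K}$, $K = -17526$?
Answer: $- \frac{6488186930915}{8262} \approx -7.853 \cdot 10^{8}$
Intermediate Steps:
$M = - \frac{12433}{16524}$ ($M = \frac{9752 + 2681}{1002 - 17526} = \frac{12433}{-16524} = 12433 \left(- \frac{1}{16524}\right) = - \frac{12433}{16524} \approx -0.75242$)
$\left(-12938 + M\right) \left(32030 + 28664\right) = \left(-12938 - \frac{12433}{16524}\right) \left(32030 + 28664\right) = \left(- \frac{213799945}{16524}\right) 60694 = - \frac{6488186930915}{8262}$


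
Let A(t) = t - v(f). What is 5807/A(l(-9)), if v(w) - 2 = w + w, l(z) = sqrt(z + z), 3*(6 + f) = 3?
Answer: 23228/41 - 17421*I*sqrt(2)/82 ≈ 566.54 - 300.45*I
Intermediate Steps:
f = -5 (f = -6 + (1/3)*3 = -6 + 1 = -5)
l(z) = sqrt(2)*sqrt(z) (l(z) = sqrt(2*z) = sqrt(2)*sqrt(z))
v(w) = 2 + 2*w (v(w) = 2 + (w + w) = 2 + 2*w)
A(t) = 8 + t (A(t) = t - (2 + 2*(-5)) = t - (2 - 10) = t - 1*(-8) = t + 8 = 8 + t)
5807/A(l(-9)) = 5807/(8 + sqrt(2)*sqrt(-9)) = 5807/(8 + sqrt(2)*(3*I)) = 5807/(8 + 3*I*sqrt(2))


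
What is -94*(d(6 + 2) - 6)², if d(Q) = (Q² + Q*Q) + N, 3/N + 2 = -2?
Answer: -11055575/8 ≈ -1.3819e+6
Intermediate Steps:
N = -¾ (N = 3/(-2 - 2) = 3/(-4) = 3*(-¼) = -¾ ≈ -0.75000)
d(Q) = -¾ + 2*Q² (d(Q) = (Q² + Q*Q) - ¾ = (Q² + Q²) - ¾ = 2*Q² - ¾ = -¾ + 2*Q²)
-94*(d(6 + 2) - 6)² = -94*((-¾ + 2*(6 + 2)²) - 6)² = -94*((-¾ + 2*8²) - 6)² = -94*((-¾ + 2*64) - 6)² = -94*((-¾ + 128) - 6)² = -94*(509/4 - 6)² = -94*(485/4)² = -94*235225/16 = -11055575/8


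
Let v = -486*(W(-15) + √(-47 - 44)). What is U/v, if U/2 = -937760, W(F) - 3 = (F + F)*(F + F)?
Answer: 2016184/471825 - 46888*I*√91/9908325 ≈ 4.2732 - 0.045142*I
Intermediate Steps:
W(F) = 3 + 4*F² (W(F) = 3 + (F + F)*(F + F) = 3 + (2*F)*(2*F) = 3 + 4*F²)
v = -438858 - 486*I*√91 (v = -486*((3 + 4*(-15)²) + √(-47 - 44)) = -486*((3 + 4*225) + √(-91)) = -486*((3 + 900) + I*√91) = -486*(903 + I*√91) = -438858 - 486*I*√91 ≈ -4.3886e+5 - 4636.1*I)
U = -1875520 (U = 2*(-937760) = -1875520)
U/v = -1875520/(-438858 - 486*I*√91)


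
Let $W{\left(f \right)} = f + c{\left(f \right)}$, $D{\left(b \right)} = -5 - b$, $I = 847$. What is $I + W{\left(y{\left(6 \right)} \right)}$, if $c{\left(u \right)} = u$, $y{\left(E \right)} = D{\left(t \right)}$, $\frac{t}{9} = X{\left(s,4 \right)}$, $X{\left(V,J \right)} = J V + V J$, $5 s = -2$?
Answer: $\frac{4473}{5} \approx 894.6$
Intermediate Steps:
$s = - \frac{2}{5}$ ($s = \frac{1}{5} \left(-2\right) = - \frac{2}{5} \approx -0.4$)
$X{\left(V,J \right)} = 2 J V$ ($X{\left(V,J \right)} = J V + J V = 2 J V$)
$t = - \frac{144}{5}$ ($t = 9 \cdot 2 \cdot 4 \left(- \frac{2}{5}\right) = 9 \left(- \frac{16}{5}\right) = - \frac{144}{5} \approx -28.8$)
$y{\left(E \right)} = \frac{119}{5}$ ($y{\left(E \right)} = -5 - - \frac{144}{5} = -5 + \frac{144}{5} = \frac{119}{5}$)
$W{\left(f \right)} = 2 f$ ($W{\left(f \right)} = f + f = 2 f$)
$I + W{\left(y{\left(6 \right)} \right)} = 847 + 2 \cdot \frac{119}{5} = 847 + \frac{238}{5} = \frac{4473}{5}$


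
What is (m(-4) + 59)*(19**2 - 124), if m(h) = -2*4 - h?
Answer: 13035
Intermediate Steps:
m(h) = -8 - h
(m(-4) + 59)*(19**2 - 124) = ((-8 - 1*(-4)) + 59)*(19**2 - 124) = ((-8 + 4) + 59)*(361 - 124) = (-4 + 59)*237 = 55*237 = 13035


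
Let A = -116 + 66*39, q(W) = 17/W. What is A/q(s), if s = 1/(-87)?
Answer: -2458/1479 ≈ -1.6619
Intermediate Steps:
s = -1/87 ≈ -0.011494
A = 2458 (A = -116 + 2574 = 2458)
A/q(s) = 2458/((17/(-1/87))) = 2458/((17*(-87))) = 2458/(-1479) = 2458*(-1/1479) = -2458/1479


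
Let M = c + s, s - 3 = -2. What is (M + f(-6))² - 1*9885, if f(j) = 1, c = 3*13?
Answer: -8204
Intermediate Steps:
s = 1 (s = 3 - 2 = 1)
c = 39
M = 40 (M = 39 + 1 = 40)
(M + f(-6))² - 1*9885 = (40 + 1)² - 1*9885 = 41² - 9885 = 1681 - 9885 = -8204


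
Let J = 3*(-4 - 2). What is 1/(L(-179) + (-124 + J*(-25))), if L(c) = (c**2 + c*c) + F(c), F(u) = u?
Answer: 1/64229 ≈ 1.5569e-5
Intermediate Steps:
J = -18 (J = 3*(-6) = -18)
L(c) = c + 2*c**2 (L(c) = (c**2 + c*c) + c = (c**2 + c**2) + c = 2*c**2 + c = c + 2*c**2)
1/(L(-179) + (-124 + J*(-25))) = 1/(-179*(1 + 2*(-179)) + (-124 - 18*(-25))) = 1/(-179*(1 - 358) + (-124 + 450)) = 1/(-179*(-357) + 326) = 1/(63903 + 326) = 1/64229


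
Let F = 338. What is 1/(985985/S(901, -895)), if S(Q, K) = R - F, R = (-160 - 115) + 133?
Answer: -96/197197 ≈ -0.00048682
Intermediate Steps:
R = -142 (R = -275 + 133 = -142)
S(Q, K) = -480 (S(Q, K) = -142 - 1*338 = -142 - 338 = -480)
1/(985985/S(901, -895)) = 1/(985985/(-480)) = 1/(985985*(-1/480)) = 1/(-197197/96) = -96/197197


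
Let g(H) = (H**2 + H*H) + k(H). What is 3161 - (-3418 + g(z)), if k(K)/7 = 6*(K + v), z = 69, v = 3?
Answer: -5967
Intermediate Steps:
k(K) = 126 + 42*K (k(K) = 7*(6*(K + 3)) = 7*(6*(3 + K)) = 7*(18 + 6*K) = 126 + 42*K)
g(H) = 126 + 2*H**2 + 42*H (g(H) = (H**2 + H*H) + (126 + 42*H) = (H**2 + H**2) + (126 + 42*H) = 2*H**2 + (126 + 42*H) = 126 + 2*H**2 + 42*H)
3161 - (-3418 + g(z)) = 3161 - (-3418 + (126 + 2*69**2 + 42*69)) = 3161 - (-3418 + (126 + 2*4761 + 2898)) = 3161 - (-3418 + (126 + 9522 + 2898)) = 3161 - (-3418 + 12546) = 3161 - 1*9128 = 3161 - 9128 = -5967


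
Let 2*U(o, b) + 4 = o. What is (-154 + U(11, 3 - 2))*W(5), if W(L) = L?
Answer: -1505/2 ≈ -752.50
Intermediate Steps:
U(o, b) = -2 + o/2
(-154 + U(11, 3 - 2))*W(5) = (-154 + (-2 + (½)*11))*5 = (-154 + (-2 + 11/2))*5 = (-154 + 7/2)*5 = -301/2*5 = -1505/2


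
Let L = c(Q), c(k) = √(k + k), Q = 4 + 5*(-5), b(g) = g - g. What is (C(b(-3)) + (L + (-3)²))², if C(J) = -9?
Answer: -42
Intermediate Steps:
b(g) = 0
Q = -21 (Q = 4 - 25 = -21)
c(k) = √2*√k (c(k) = √(2*k) = √2*√k)
L = I*√42 (L = √2*√(-21) = √2*(I*√21) = I*√42 ≈ 6.4807*I)
(C(b(-3)) + (L + (-3)²))² = (-9 + (I*√42 + (-3)²))² = (-9 + (I*√42 + 9))² = (-9 + (9 + I*√42))² = (I*√42)² = -42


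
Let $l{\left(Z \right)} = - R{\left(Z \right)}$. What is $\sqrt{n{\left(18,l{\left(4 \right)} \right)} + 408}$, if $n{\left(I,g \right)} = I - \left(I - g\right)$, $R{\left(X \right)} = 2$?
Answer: $\sqrt{406} \approx 20.149$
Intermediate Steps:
$l{\left(Z \right)} = -2$ ($l{\left(Z \right)} = \left(-1\right) 2 = -2$)
$n{\left(I,g \right)} = g$
$\sqrt{n{\left(18,l{\left(4 \right)} \right)} + 408} = \sqrt{-2 + 408} = \sqrt{406}$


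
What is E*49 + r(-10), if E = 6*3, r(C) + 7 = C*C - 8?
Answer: 967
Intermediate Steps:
r(C) = -15 + C² (r(C) = -7 + (C*C - 8) = -7 + (C² - 8) = -7 + (-8 + C²) = -15 + C²)
E = 18
E*49 + r(-10) = 18*49 + (-15 + (-10)²) = 882 + (-15 + 100) = 882 + 85 = 967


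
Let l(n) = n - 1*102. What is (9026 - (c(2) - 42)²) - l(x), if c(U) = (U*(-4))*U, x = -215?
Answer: 5979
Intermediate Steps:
c(U) = -4*U² (c(U) = (-4*U)*U = -4*U²)
l(n) = -102 + n (l(n) = n - 102 = -102 + n)
(9026 - (c(2) - 42)²) - l(x) = (9026 - (-4*2² - 42)²) - (-102 - 215) = (9026 - (-4*4 - 42)²) - 1*(-317) = (9026 - (-16 - 42)²) + 317 = (9026 - 1*(-58)²) + 317 = (9026 - 1*3364) + 317 = (9026 - 3364) + 317 = 5662 + 317 = 5979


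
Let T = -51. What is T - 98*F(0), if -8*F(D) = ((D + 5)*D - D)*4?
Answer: -51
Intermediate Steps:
F(D) = D/2 - D*(5 + D)/2 (F(D) = -((D + 5)*D - D)*4/8 = -((5 + D)*D - D)*4/8 = -(D*(5 + D) - D)*4/8 = -(-D + D*(5 + D))*4/8 = -(-4*D + 4*D*(5 + D))/8 = D/2 - D*(5 + D)/2)
T - 98*F(0) = -51 - (-49)*0*(4 + 0) = -51 - (-49)*0*4 = -51 - 98*0 = -51 + 0 = -51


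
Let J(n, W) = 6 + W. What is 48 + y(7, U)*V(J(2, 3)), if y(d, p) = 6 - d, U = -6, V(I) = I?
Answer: 39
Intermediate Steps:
48 + y(7, U)*V(J(2, 3)) = 48 + (6 - 1*7)*(6 + 3) = 48 + (6 - 7)*9 = 48 - 1*9 = 48 - 9 = 39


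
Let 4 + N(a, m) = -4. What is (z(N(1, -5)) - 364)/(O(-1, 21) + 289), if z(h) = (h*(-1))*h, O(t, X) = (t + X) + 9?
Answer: -214/159 ≈ -1.3459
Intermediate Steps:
O(t, X) = 9 + X + t (O(t, X) = (X + t) + 9 = 9 + X + t)
N(a, m) = -8 (N(a, m) = -4 - 4 = -8)
z(h) = -h**2 (z(h) = (-h)*h = -h**2)
(z(N(1, -5)) - 364)/(O(-1, 21) + 289) = (-1*(-8)**2 - 364)/((9 + 21 - 1) + 289) = (-1*64 - 364)/(29 + 289) = (-64 - 364)/318 = -428*1/318 = -214/159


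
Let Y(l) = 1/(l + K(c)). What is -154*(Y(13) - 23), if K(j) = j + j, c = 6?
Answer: 88396/25 ≈ 3535.8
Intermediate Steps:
K(j) = 2*j
Y(l) = 1/(12 + l) (Y(l) = 1/(l + 2*6) = 1/(l + 12) = 1/(12 + l))
-154*(Y(13) - 23) = -154*(1/(12 + 13) - 23) = -154*(1/25 - 23) = -154*(-574/25) = 88396/25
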